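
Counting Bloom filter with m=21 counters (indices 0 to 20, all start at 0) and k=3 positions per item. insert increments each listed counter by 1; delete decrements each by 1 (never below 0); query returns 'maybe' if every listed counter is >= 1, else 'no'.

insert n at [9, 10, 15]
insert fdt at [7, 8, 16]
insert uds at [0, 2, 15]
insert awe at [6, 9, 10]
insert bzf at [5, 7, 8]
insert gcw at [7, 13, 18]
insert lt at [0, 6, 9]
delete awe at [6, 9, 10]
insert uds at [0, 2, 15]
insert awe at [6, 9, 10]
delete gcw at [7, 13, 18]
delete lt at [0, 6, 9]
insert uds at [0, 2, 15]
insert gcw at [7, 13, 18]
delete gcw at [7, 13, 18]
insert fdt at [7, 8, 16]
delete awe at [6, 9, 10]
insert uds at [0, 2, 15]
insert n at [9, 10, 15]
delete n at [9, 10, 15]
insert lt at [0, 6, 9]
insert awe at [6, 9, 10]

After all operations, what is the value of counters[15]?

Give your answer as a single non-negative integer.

Answer: 5

Derivation:
Step 1: insert n at [9, 10, 15] -> counters=[0,0,0,0,0,0,0,0,0,1,1,0,0,0,0,1,0,0,0,0,0]
Step 2: insert fdt at [7, 8, 16] -> counters=[0,0,0,0,0,0,0,1,1,1,1,0,0,0,0,1,1,0,0,0,0]
Step 3: insert uds at [0, 2, 15] -> counters=[1,0,1,0,0,0,0,1,1,1,1,0,0,0,0,2,1,0,0,0,0]
Step 4: insert awe at [6, 9, 10] -> counters=[1,0,1,0,0,0,1,1,1,2,2,0,0,0,0,2,1,0,0,0,0]
Step 5: insert bzf at [5, 7, 8] -> counters=[1,0,1,0,0,1,1,2,2,2,2,0,0,0,0,2,1,0,0,0,0]
Step 6: insert gcw at [7, 13, 18] -> counters=[1,0,1,0,0,1,1,3,2,2,2,0,0,1,0,2,1,0,1,0,0]
Step 7: insert lt at [0, 6, 9] -> counters=[2,0,1,0,0,1,2,3,2,3,2,0,0,1,0,2,1,0,1,0,0]
Step 8: delete awe at [6, 9, 10] -> counters=[2,0,1,0,0,1,1,3,2,2,1,0,0,1,0,2,1,0,1,0,0]
Step 9: insert uds at [0, 2, 15] -> counters=[3,0,2,0,0,1,1,3,2,2,1,0,0,1,0,3,1,0,1,0,0]
Step 10: insert awe at [6, 9, 10] -> counters=[3,0,2,0,0,1,2,3,2,3,2,0,0,1,0,3,1,0,1,0,0]
Step 11: delete gcw at [7, 13, 18] -> counters=[3,0,2,0,0,1,2,2,2,3,2,0,0,0,0,3,1,0,0,0,0]
Step 12: delete lt at [0, 6, 9] -> counters=[2,0,2,0,0,1,1,2,2,2,2,0,0,0,0,3,1,0,0,0,0]
Step 13: insert uds at [0, 2, 15] -> counters=[3,0,3,0,0,1,1,2,2,2,2,0,0,0,0,4,1,0,0,0,0]
Step 14: insert gcw at [7, 13, 18] -> counters=[3,0,3,0,0,1,1,3,2,2,2,0,0,1,0,4,1,0,1,0,0]
Step 15: delete gcw at [7, 13, 18] -> counters=[3,0,3,0,0,1,1,2,2,2,2,0,0,0,0,4,1,0,0,0,0]
Step 16: insert fdt at [7, 8, 16] -> counters=[3,0,3,0,0,1,1,3,3,2,2,0,0,0,0,4,2,0,0,0,0]
Step 17: delete awe at [6, 9, 10] -> counters=[3,0,3,0,0,1,0,3,3,1,1,0,0,0,0,4,2,0,0,0,0]
Step 18: insert uds at [0, 2, 15] -> counters=[4,0,4,0,0,1,0,3,3,1,1,0,0,0,0,5,2,0,0,0,0]
Step 19: insert n at [9, 10, 15] -> counters=[4,0,4,0,0,1,0,3,3,2,2,0,0,0,0,6,2,0,0,0,0]
Step 20: delete n at [9, 10, 15] -> counters=[4,0,4,0,0,1,0,3,3,1,1,0,0,0,0,5,2,0,0,0,0]
Step 21: insert lt at [0, 6, 9] -> counters=[5,0,4,0,0,1,1,3,3,2,1,0,0,0,0,5,2,0,0,0,0]
Step 22: insert awe at [6, 9, 10] -> counters=[5,0,4,0,0,1,2,3,3,3,2,0,0,0,0,5,2,0,0,0,0]
Final counters=[5,0,4,0,0,1,2,3,3,3,2,0,0,0,0,5,2,0,0,0,0] -> counters[15]=5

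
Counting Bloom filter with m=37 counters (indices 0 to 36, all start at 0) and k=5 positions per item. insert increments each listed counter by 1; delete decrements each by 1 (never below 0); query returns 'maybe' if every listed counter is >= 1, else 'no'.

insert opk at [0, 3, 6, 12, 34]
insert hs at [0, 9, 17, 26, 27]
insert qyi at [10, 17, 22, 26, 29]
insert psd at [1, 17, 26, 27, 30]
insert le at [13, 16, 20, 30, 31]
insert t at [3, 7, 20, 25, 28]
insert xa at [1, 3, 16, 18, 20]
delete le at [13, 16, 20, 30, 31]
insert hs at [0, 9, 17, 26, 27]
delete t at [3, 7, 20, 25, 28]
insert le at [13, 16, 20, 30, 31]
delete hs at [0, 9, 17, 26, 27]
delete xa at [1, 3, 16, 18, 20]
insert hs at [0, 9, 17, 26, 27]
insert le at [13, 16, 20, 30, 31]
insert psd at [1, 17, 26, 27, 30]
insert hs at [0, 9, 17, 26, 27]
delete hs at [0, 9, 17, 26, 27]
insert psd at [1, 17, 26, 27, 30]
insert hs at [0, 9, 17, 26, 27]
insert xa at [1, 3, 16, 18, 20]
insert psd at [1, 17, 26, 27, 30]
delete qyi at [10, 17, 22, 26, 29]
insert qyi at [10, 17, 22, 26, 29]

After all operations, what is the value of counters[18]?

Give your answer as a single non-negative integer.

Step 1: insert opk at [0, 3, 6, 12, 34] -> counters=[1,0,0,1,0,0,1,0,0,0,0,0,1,0,0,0,0,0,0,0,0,0,0,0,0,0,0,0,0,0,0,0,0,0,1,0,0]
Step 2: insert hs at [0, 9, 17, 26, 27] -> counters=[2,0,0,1,0,0,1,0,0,1,0,0,1,0,0,0,0,1,0,0,0,0,0,0,0,0,1,1,0,0,0,0,0,0,1,0,0]
Step 3: insert qyi at [10, 17, 22, 26, 29] -> counters=[2,0,0,1,0,0,1,0,0,1,1,0,1,0,0,0,0,2,0,0,0,0,1,0,0,0,2,1,0,1,0,0,0,0,1,0,0]
Step 4: insert psd at [1, 17, 26, 27, 30] -> counters=[2,1,0,1,0,0,1,0,0,1,1,0,1,0,0,0,0,3,0,0,0,0,1,0,0,0,3,2,0,1,1,0,0,0,1,0,0]
Step 5: insert le at [13, 16, 20, 30, 31] -> counters=[2,1,0,1,0,0,1,0,0,1,1,0,1,1,0,0,1,3,0,0,1,0,1,0,0,0,3,2,0,1,2,1,0,0,1,0,0]
Step 6: insert t at [3, 7, 20, 25, 28] -> counters=[2,1,0,2,0,0,1,1,0,1,1,0,1,1,0,0,1,3,0,0,2,0,1,0,0,1,3,2,1,1,2,1,0,0,1,0,0]
Step 7: insert xa at [1, 3, 16, 18, 20] -> counters=[2,2,0,3,0,0,1,1,0,1,1,0,1,1,0,0,2,3,1,0,3,0,1,0,0,1,3,2,1,1,2,1,0,0,1,0,0]
Step 8: delete le at [13, 16, 20, 30, 31] -> counters=[2,2,0,3,0,0,1,1,0,1,1,0,1,0,0,0,1,3,1,0,2,0,1,0,0,1,3,2,1,1,1,0,0,0,1,0,0]
Step 9: insert hs at [0, 9, 17, 26, 27] -> counters=[3,2,0,3,0,0,1,1,0,2,1,0,1,0,0,0,1,4,1,0,2,0,1,0,0,1,4,3,1,1,1,0,0,0,1,0,0]
Step 10: delete t at [3, 7, 20, 25, 28] -> counters=[3,2,0,2,0,0,1,0,0,2,1,0,1,0,0,0,1,4,1,0,1,0,1,0,0,0,4,3,0,1,1,0,0,0,1,0,0]
Step 11: insert le at [13, 16, 20, 30, 31] -> counters=[3,2,0,2,0,0,1,0,0,2,1,0,1,1,0,0,2,4,1,0,2,0,1,0,0,0,4,3,0,1,2,1,0,0,1,0,0]
Step 12: delete hs at [0, 9, 17, 26, 27] -> counters=[2,2,0,2,0,0,1,0,0,1,1,0,1,1,0,0,2,3,1,0,2,0,1,0,0,0,3,2,0,1,2,1,0,0,1,0,0]
Step 13: delete xa at [1, 3, 16, 18, 20] -> counters=[2,1,0,1,0,0,1,0,0,1,1,0,1,1,0,0,1,3,0,0,1,0,1,0,0,0,3,2,0,1,2,1,0,0,1,0,0]
Step 14: insert hs at [0, 9, 17, 26, 27] -> counters=[3,1,0,1,0,0,1,0,0,2,1,0,1,1,0,0,1,4,0,0,1,0,1,0,0,0,4,3,0,1,2,1,0,0,1,0,0]
Step 15: insert le at [13, 16, 20, 30, 31] -> counters=[3,1,0,1,0,0,1,0,0,2,1,0,1,2,0,0,2,4,0,0,2,0,1,0,0,0,4,3,0,1,3,2,0,0,1,0,0]
Step 16: insert psd at [1, 17, 26, 27, 30] -> counters=[3,2,0,1,0,0,1,0,0,2,1,0,1,2,0,0,2,5,0,0,2,0,1,0,0,0,5,4,0,1,4,2,0,0,1,0,0]
Step 17: insert hs at [0, 9, 17, 26, 27] -> counters=[4,2,0,1,0,0,1,0,0,3,1,0,1,2,0,0,2,6,0,0,2,0,1,0,0,0,6,5,0,1,4,2,0,0,1,0,0]
Step 18: delete hs at [0, 9, 17, 26, 27] -> counters=[3,2,0,1,0,0,1,0,0,2,1,0,1,2,0,0,2,5,0,0,2,0,1,0,0,0,5,4,0,1,4,2,0,0,1,0,0]
Step 19: insert psd at [1, 17, 26, 27, 30] -> counters=[3,3,0,1,0,0,1,0,0,2,1,0,1,2,0,0,2,6,0,0,2,0,1,0,0,0,6,5,0,1,5,2,0,0,1,0,0]
Step 20: insert hs at [0, 9, 17, 26, 27] -> counters=[4,3,0,1,0,0,1,0,0,3,1,0,1,2,0,0,2,7,0,0,2,0,1,0,0,0,7,6,0,1,5,2,0,0,1,0,0]
Step 21: insert xa at [1, 3, 16, 18, 20] -> counters=[4,4,0,2,0,0,1,0,0,3,1,0,1,2,0,0,3,7,1,0,3,0,1,0,0,0,7,6,0,1,5,2,0,0,1,0,0]
Step 22: insert psd at [1, 17, 26, 27, 30] -> counters=[4,5,0,2,0,0,1,0,0,3,1,0,1,2,0,0,3,8,1,0,3,0,1,0,0,0,8,7,0,1,6,2,0,0,1,0,0]
Step 23: delete qyi at [10, 17, 22, 26, 29] -> counters=[4,5,0,2,0,0,1,0,0,3,0,0,1,2,0,0,3,7,1,0,3,0,0,0,0,0,7,7,0,0,6,2,0,0,1,0,0]
Step 24: insert qyi at [10, 17, 22, 26, 29] -> counters=[4,5,0,2,0,0,1,0,0,3,1,0,1,2,0,0,3,8,1,0,3,0,1,0,0,0,8,7,0,1,6,2,0,0,1,0,0]
Final counters=[4,5,0,2,0,0,1,0,0,3,1,0,1,2,0,0,3,8,1,0,3,0,1,0,0,0,8,7,0,1,6,2,0,0,1,0,0] -> counters[18]=1

Answer: 1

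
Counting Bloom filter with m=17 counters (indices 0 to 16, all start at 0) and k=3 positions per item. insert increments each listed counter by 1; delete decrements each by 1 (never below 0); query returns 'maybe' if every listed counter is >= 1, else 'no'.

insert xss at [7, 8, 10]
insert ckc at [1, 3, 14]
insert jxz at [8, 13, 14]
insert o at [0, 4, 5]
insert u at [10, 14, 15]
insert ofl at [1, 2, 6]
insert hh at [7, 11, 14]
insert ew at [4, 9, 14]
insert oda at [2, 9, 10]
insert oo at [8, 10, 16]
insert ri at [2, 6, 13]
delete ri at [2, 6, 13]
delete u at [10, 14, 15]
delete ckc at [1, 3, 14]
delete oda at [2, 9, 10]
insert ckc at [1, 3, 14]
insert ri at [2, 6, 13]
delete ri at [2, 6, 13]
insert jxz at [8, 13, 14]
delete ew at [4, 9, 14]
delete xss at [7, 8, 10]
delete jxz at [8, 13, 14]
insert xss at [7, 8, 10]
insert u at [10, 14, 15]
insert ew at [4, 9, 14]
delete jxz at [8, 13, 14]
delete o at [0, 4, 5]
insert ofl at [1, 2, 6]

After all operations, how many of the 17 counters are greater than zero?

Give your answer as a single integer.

Answer: 13

Derivation:
Step 1: insert xss at [7, 8, 10] -> counters=[0,0,0,0,0,0,0,1,1,0,1,0,0,0,0,0,0]
Step 2: insert ckc at [1, 3, 14] -> counters=[0,1,0,1,0,0,0,1,1,0,1,0,0,0,1,0,0]
Step 3: insert jxz at [8, 13, 14] -> counters=[0,1,0,1,0,0,0,1,2,0,1,0,0,1,2,0,0]
Step 4: insert o at [0, 4, 5] -> counters=[1,1,0,1,1,1,0,1,2,0,1,0,0,1,2,0,0]
Step 5: insert u at [10, 14, 15] -> counters=[1,1,0,1,1,1,0,1,2,0,2,0,0,1,3,1,0]
Step 6: insert ofl at [1, 2, 6] -> counters=[1,2,1,1,1,1,1,1,2,0,2,0,0,1,3,1,0]
Step 7: insert hh at [7, 11, 14] -> counters=[1,2,1,1,1,1,1,2,2,0,2,1,0,1,4,1,0]
Step 8: insert ew at [4, 9, 14] -> counters=[1,2,1,1,2,1,1,2,2,1,2,1,0,1,5,1,0]
Step 9: insert oda at [2, 9, 10] -> counters=[1,2,2,1,2,1,1,2,2,2,3,1,0,1,5,1,0]
Step 10: insert oo at [8, 10, 16] -> counters=[1,2,2,1,2,1,1,2,3,2,4,1,0,1,5,1,1]
Step 11: insert ri at [2, 6, 13] -> counters=[1,2,3,1,2,1,2,2,3,2,4,1,0,2,5,1,1]
Step 12: delete ri at [2, 6, 13] -> counters=[1,2,2,1,2,1,1,2,3,2,4,1,0,1,5,1,1]
Step 13: delete u at [10, 14, 15] -> counters=[1,2,2,1,2,1,1,2,3,2,3,1,0,1,4,0,1]
Step 14: delete ckc at [1, 3, 14] -> counters=[1,1,2,0,2,1,1,2,3,2,3,1,0,1,3,0,1]
Step 15: delete oda at [2, 9, 10] -> counters=[1,1,1,0,2,1,1,2,3,1,2,1,0,1,3,0,1]
Step 16: insert ckc at [1, 3, 14] -> counters=[1,2,1,1,2,1,1,2,3,1,2,1,0,1,4,0,1]
Step 17: insert ri at [2, 6, 13] -> counters=[1,2,2,1,2,1,2,2,3,1,2,1,0,2,4,0,1]
Step 18: delete ri at [2, 6, 13] -> counters=[1,2,1,1,2,1,1,2,3,1,2,1,0,1,4,0,1]
Step 19: insert jxz at [8, 13, 14] -> counters=[1,2,1,1,2,1,1,2,4,1,2,1,0,2,5,0,1]
Step 20: delete ew at [4, 9, 14] -> counters=[1,2,1,1,1,1,1,2,4,0,2,1,0,2,4,0,1]
Step 21: delete xss at [7, 8, 10] -> counters=[1,2,1,1,1,1,1,1,3,0,1,1,0,2,4,0,1]
Step 22: delete jxz at [8, 13, 14] -> counters=[1,2,1,1,1,1,1,1,2,0,1,1,0,1,3,0,1]
Step 23: insert xss at [7, 8, 10] -> counters=[1,2,1,1,1,1,1,2,3,0,2,1,0,1,3,0,1]
Step 24: insert u at [10, 14, 15] -> counters=[1,2,1,1,1,1,1,2,3,0,3,1,0,1,4,1,1]
Step 25: insert ew at [4, 9, 14] -> counters=[1,2,1,1,2,1,1,2,3,1,3,1,0,1,5,1,1]
Step 26: delete jxz at [8, 13, 14] -> counters=[1,2,1,1,2,1,1,2,2,1,3,1,0,0,4,1,1]
Step 27: delete o at [0, 4, 5] -> counters=[0,2,1,1,1,0,1,2,2,1,3,1,0,0,4,1,1]
Step 28: insert ofl at [1, 2, 6] -> counters=[0,3,2,1,1,0,2,2,2,1,3,1,0,0,4,1,1]
Final counters=[0,3,2,1,1,0,2,2,2,1,3,1,0,0,4,1,1] -> 13 nonzero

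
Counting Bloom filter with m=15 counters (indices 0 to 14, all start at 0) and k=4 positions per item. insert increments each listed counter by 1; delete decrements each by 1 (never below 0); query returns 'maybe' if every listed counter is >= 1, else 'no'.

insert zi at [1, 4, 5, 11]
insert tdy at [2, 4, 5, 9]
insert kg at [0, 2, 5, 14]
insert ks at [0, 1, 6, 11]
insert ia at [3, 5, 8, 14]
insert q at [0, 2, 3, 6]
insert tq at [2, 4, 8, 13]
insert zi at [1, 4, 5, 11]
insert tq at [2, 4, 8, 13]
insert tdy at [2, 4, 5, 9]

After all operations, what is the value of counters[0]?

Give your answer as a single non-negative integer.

Answer: 3

Derivation:
Step 1: insert zi at [1, 4, 5, 11] -> counters=[0,1,0,0,1,1,0,0,0,0,0,1,0,0,0]
Step 2: insert tdy at [2, 4, 5, 9] -> counters=[0,1,1,0,2,2,0,0,0,1,0,1,0,0,0]
Step 3: insert kg at [0, 2, 5, 14] -> counters=[1,1,2,0,2,3,0,0,0,1,0,1,0,0,1]
Step 4: insert ks at [0, 1, 6, 11] -> counters=[2,2,2,0,2,3,1,0,0,1,0,2,0,0,1]
Step 5: insert ia at [3, 5, 8, 14] -> counters=[2,2,2,1,2,4,1,0,1,1,0,2,0,0,2]
Step 6: insert q at [0, 2, 3, 6] -> counters=[3,2,3,2,2,4,2,0,1,1,0,2,0,0,2]
Step 7: insert tq at [2, 4, 8, 13] -> counters=[3,2,4,2,3,4,2,0,2,1,0,2,0,1,2]
Step 8: insert zi at [1, 4, 5, 11] -> counters=[3,3,4,2,4,5,2,0,2,1,0,3,0,1,2]
Step 9: insert tq at [2, 4, 8, 13] -> counters=[3,3,5,2,5,5,2,0,3,1,0,3,0,2,2]
Step 10: insert tdy at [2, 4, 5, 9] -> counters=[3,3,6,2,6,6,2,0,3,2,0,3,0,2,2]
Final counters=[3,3,6,2,6,6,2,0,3,2,0,3,0,2,2] -> counters[0]=3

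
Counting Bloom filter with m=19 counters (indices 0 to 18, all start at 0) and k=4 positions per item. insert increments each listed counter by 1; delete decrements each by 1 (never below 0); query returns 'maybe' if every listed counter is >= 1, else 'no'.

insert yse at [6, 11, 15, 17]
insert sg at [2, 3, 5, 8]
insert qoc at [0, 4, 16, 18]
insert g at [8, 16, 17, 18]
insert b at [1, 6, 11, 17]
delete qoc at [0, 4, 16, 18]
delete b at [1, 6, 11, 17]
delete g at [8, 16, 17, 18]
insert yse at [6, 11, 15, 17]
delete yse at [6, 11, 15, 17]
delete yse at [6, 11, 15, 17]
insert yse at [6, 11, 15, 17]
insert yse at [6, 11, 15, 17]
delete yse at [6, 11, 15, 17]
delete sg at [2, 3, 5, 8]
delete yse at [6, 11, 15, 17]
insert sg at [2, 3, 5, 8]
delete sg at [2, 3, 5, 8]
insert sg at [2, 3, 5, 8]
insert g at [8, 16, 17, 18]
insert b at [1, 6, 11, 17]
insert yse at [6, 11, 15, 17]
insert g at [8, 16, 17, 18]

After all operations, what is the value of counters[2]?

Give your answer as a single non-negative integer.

Step 1: insert yse at [6, 11, 15, 17] -> counters=[0,0,0,0,0,0,1,0,0,0,0,1,0,0,0,1,0,1,0]
Step 2: insert sg at [2, 3, 5, 8] -> counters=[0,0,1,1,0,1,1,0,1,0,0,1,0,0,0,1,0,1,0]
Step 3: insert qoc at [0, 4, 16, 18] -> counters=[1,0,1,1,1,1,1,0,1,0,0,1,0,0,0,1,1,1,1]
Step 4: insert g at [8, 16, 17, 18] -> counters=[1,0,1,1,1,1,1,0,2,0,0,1,0,0,0,1,2,2,2]
Step 5: insert b at [1, 6, 11, 17] -> counters=[1,1,1,1,1,1,2,0,2,0,0,2,0,0,0,1,2,3,2]
Step 6: delete qoc at [0, 4, 16, 18] -> counters=[0,1,1,1,0,1,2,0,2,0,0,2,0,0,0,1,1,3,1]
Step 7: delete b at [1, 6, 11, 17] -> counters=[0,0,1,1,0,1,1,0,2,0,0,1,0,0,0,1,1,2,1]
Step 8: delete g at [8, 16, 17, 18] -> counters=[0,0,1,1,0,1,1,0,1,0,0,1,0,0,0,1,0,1,0]
Step 9: insert yse at [6, 11, 15, 17] -> counters=[0,0,1,1,0,1,2,0,1,0,0,2,0,0,0,2,0,2,0]
Step 10: delete yse at [6, 11, 15, 17] -> counters=[0,0,1,1,0,1,1,0,1,0,0,1,0,0,0,1,0,1,0]
Step 11: delete yse at [6, 11, 15, 17] -> counters=[0,0,1,1,0,1,0,0,1,0,0,0,0,0,0,0,0,0,0]
Step 12: insert yse at [6, 11, 15, 17] -> counters=[0,0,1,1,0,1,1,0,1,0,0,1,0,0,0,1,0,1,0]
Step 13: insert yse at [6, 11, 15, 17] -> counters=[0,0,1,1,0,1,2,0,1,0,0,2,0,0,0,2,0,2,0]
Step 14: delete yse at [6, 11, 15, 17] -> counters=[0,0,1,1,0,1,1,0,1,0,0,1,0,0,0,1,0,1,0]
Step 15: delete sg at [2, 3, 5, 8] -> counters=[0,0,0,0,0,0,1,0,0,0,0,1,0,0,0,1,0,1,0]
Step 16: delete yse at [6, 11, 15, 17] -> counters=[0,0,0,0,0,0,0,0,0,0,0,0,0,0,0,0,0,0,0]
Step 17: insert sg at [2, 3, 5, 8] -> counters=[0,0,1,1,0,1,0,0,1,0,0,0,0,0,0,0,0,0,0]
Step 18: delete sg at [2, 3, 5, 8] -> counters=[0,0,0,0,0,0,0,0,0,0,0,0,0,0,0,0,0,0,0]
Step 19: insert sg at [2, 3, 5, 8] -> counters=[0,0,1,1,0,1,0,0,1,0,0,0,0,0,0,0,0,0,0]
Step 20: insert g at [8, 16, 17, 18] -> counters=[0,0,1,1,0,1,0,0,2,0,0,0,0,0,0,0,1,1,1]
Step 21: insert b at [1, 6, 11, 17] -> counters=[0,1,1,1,0,1,1,0,2,0,0,1,0,0,0,0,1,2,1]
Step 22: insert yse at [6, 11, 15, 17] -> counters=[0,1,1,1,0,1,2,0,2,0,0,2,0,0,0,1,1,3,1]
Step 23: insert g at [8, 16, 17, 18] -> counters=[0,1,1,1,0,1,2,0,3,0,0,2,0,0,0,1,2,4,2]
Final counters=[0,1,1,1,0,1,2,0,3,0,0,2,0,0,0,1,2,4,2] -> counters[2]=1

Answer: 1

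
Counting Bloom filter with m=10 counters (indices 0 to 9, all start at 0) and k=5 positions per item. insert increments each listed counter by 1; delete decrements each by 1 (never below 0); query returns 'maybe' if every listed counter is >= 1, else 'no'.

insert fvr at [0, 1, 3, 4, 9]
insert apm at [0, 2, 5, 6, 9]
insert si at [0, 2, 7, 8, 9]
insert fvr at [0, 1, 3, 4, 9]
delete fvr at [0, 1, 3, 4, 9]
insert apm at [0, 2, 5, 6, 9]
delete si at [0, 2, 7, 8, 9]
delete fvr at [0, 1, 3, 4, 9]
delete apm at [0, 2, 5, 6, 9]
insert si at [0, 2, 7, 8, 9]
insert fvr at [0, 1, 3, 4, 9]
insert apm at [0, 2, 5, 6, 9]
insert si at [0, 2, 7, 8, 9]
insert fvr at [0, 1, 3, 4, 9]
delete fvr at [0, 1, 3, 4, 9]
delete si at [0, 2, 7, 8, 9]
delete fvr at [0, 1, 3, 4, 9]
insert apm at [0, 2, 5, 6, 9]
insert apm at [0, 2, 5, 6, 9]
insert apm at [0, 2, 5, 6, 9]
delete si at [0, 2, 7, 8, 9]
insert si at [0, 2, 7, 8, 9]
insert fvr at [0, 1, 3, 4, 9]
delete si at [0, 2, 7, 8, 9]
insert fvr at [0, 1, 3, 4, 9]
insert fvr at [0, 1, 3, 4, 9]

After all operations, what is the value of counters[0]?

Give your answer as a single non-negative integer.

Step 1: insert fvr at [0, 1, 3, 4, 9] -> counters=[1,1,0,1,1,0,0,0,0,1]
Step 2: insert apm at [0, 2, 5, 6, 9] -> counters=[2,1,1,1,1,1,1,0,0,2]
Step 3: insert si at [0, 2, 7, 8, 9] -> counters=[3,1,2,1,1,1,1,1,1,3]
Step 4: insert fvr at [0, 1, 3, 4, 9] -> counters=[4,2,2,2,2,1,1,1,1,4]
Step 5: delete fvr at [0, 1, 3, 4, 9] -> counters=[3,1,2,1,1,1,1,1,1,3]
Step 6: insert apm at [0, 2, 5, 6, 9] -> counters=[4,1,3,1,1,2,2,1,1,4]
Step 7: delete si at [0, 2, 7, 8, 9] -> counters=[3,1,2,1,1,2,2,0,0,3]
Step 8: delete fvr at [0, 1, 3, 4, 9] -> counters=[2,0,2,0,0,2,2,0,0,2]
Step 9: delete apm at [0, 2, 5, 6, 9] -> counters=[1,0,1,0,0,1,1,0,0,1]
Step 10: insert si at [0, 2, 7, 8, 9] -> counters=[2,0,2,0,0,1,1,1,1,2]
Step 11: insert fvr at [0, 1, 3, 4, 9] -> counters=[3,1,2,1,1,1,1,1,1,3]
Step 12: insert apm at [0, 2, 5, 6, 9] -> counters=[4,1,3,1,1,2,2,1,1,4]
Step 13: insert si at [0, 2, 7, 8, 9] -> counters=[5,1,4,1,1,2,2,2,2,5]
Step 14: insert fvr at [0, 1, 3, 4, 9] -> counters=[6,2,4,2,2,2,2,2,2,6]
Step 15: delete fvr at [0, 1, 3, 4, 9] -> counters=[5,1,4,1,1,2,2,2,2,5]
Step 16: delete si at [0, 2, 7, 8, 9] -> counters=[4,1,3,1,1,2,2,1,1,4]
Step 17: delete fvr at [0, 1, 3, 4, 9] -> counters=[3,0,3,0,0,2,2,1,1,3]
Step 18: insert apm at [0, 2, 5, 6, 9] -> counters=[4,0,4,0,0,3,3,1,1,4]
Step 19: insert apm at [0, 2, 5, 6, 9] -> counters=[5,0,5,0,0,4,4,1,1,5]
Step 20: insert apm at [0, 2, 5, 6, 9] -> counters=[6,0,6,0,0,5,5,1,1,6]
Step 21: delete si at [0, 2, 7, 8, 9] -> counters=[5,0,5,0,0,5,5,0,0,5]
Step 22: insert si at [0, 2, 7, 8, 9] -> counters=[6,0,6,0,0,5,5,1,1,6]
Step 23: insert fvr at [0, 1, 3, 4, 9] -> counters=[7,1,6,1,1,5,5,1,1,7]
Step 24: delete si at [0, 2, 7, 8, 9] -> counters=[6,1,5,1,1,5,5,0,0,6]
Step 25: insert fvr at [0, 1, 3, 4, 9] -> counters=[7,2,5,2,2,5,5,0,0,7]
Step 26: insert fvr at [0, 1, 3, 4, 9] -> counters=[8,3,5,3,3,5,5,0,0,8]
Final counters=[8,3,5,3,3,5,5,0,0,8] -> counters[0]=8

Answer: 8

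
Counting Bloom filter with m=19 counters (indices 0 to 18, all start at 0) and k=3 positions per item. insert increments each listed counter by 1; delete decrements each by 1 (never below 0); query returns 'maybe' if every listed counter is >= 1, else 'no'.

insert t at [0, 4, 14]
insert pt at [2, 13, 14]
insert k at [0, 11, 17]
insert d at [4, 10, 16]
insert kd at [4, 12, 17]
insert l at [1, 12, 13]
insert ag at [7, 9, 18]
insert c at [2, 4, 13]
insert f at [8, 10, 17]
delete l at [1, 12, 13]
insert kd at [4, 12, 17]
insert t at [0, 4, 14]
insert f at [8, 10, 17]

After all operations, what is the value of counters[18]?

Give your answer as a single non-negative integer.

Answer: 1

Derivation:
Step 1: insert t at [0, 4, 14] -> counters=[1,0,0,0,1,0,0,0,0,0,0,0,0,0,1,0,0,0,0]
Step 2: insert pt at [2, 13, 14] -> counters=[1,0,1,0,1,0,0,0,0,0,0,0,0,1,2,0,0,0,0]
Step 3: insert k at [0, 11, 17] -> counters=[2,0,1,0,1,0,0,0,0,0,0,1,0,1,2,0,0,1,0]
Step 4: insert d at [4, 10, 16] -> counters=[2,0,1,0,2,0,0,0,0,0,1,1,0,1,2,0,1,1,0]
Step 5: insert kd at [4, 12, 17] -> counters=[2,0,1,0,3,0,0,0,0,0,1,1,1,1,2,0,1,2,0]
Step 6: insert l at [1, 12, 13] -> counters=[2,1,1,0,3,0,0,0,0,0,1,1,2,2,2,0,1,2,0]
Step 7: insert ag at [7, 9, 18] -> counters=[2,1,1,0,3,0,0,1,0,1,1,1,2,2,2,0,1,2,1]
Step 8: insert c at [2, 4, 13] -> counters=[2,1,2,0,4,0,0,1,0,1,1,1,2,3,2,0,1,2,1]
Step 9: insert f at [8, 10, 17] -> counters=[2,1,2,0,4,0,0,1,1,1,2,1,2,3,2,0,1,3,1]
Step 10: delete l at [1, 12, 13] -> counters=[2,0,2,0,4,0,0,1,1,1,2,1,1,2,2,0,1,3,1]
Step 11: insert kd at [4, 12, 17] -> counters=[2,0,2,0,5,0,0,1,1,1,2,1,2,2,2,0,1,4,1]
Step 12: insert t at [0, 4, 14] -> counters=[3,0,2,0,6,0,0,1,1,1,2,1,2,2,3,0,1,4,1]
Step 13: insert f at [8, 10, 17] -> counters=[3,0,2,0,6,0,0,1,2,1,3,1,2,2,3,0,1,5,1]
Final counters=[3,0,2,0,6,0,0,1,2,1,3,1,2,2,3,0,1,5,1] -> counters[18]=1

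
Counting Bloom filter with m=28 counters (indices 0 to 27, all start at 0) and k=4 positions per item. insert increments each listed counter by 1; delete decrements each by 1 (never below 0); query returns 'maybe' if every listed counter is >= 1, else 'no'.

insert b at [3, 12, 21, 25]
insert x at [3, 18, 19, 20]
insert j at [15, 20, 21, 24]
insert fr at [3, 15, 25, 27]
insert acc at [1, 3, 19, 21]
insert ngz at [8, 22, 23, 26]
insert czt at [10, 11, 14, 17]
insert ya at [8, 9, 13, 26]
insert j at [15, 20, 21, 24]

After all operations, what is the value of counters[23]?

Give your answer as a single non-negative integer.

Answer: 1

Derivation:
Step 1: insert b at [3, 12, 21, 25] -> counters=[0,0,0,1,0,0,0,0,0,0,0,0,1,0,0,0,0,0,0,0,0,1,0,0,0,1,0,0]
Step 2: insert x at [3, 18, 19, 20] -> counters=[0,0,0,2,0,0,0,0,0,0,0,0,1,0,0,0,0,0,1,1,1,1,0,0,0,1,0,0]
Step 3: insert j at [15, 20, 21, 24] -> counters=[0,0,0,2,0,0,0,0,0,0,0,0,1,0,0,1,0,0,1,1,2,2,0,0,1,1,0,0]
Step 4: insert fr at [3, 15, 25, 27] -> counters=[0,0,0,3,0,0,0,0,0,0,0,0,1,0,0,2,0,0,1,1,2,2,0,0,1,2,0,1]
Step 5: insert acc at [1, 3, 19, 21] -> counters=[0,1,0,4,0,0,0,0,0,0,0,0,1,0,0,2,0,0,1,2,2,3,0,0,1,2,0,1]
Step 6: insert ngz at [8, 22, 23, 26] -> counters=[0,1,0,4,0,0,0,0,1,0,0,0,1,0,0,2,0,0,1,2,2,3,1,1,1,2,1,1]
Step 7: insert czt at [10, 11, 14, 17] -> counters=[0,1,0,4,0,0,0,0,1,0,1,1,1,0,1,2,0,1,1,2,2,3,1,1,1,2,1,1]
Step 8: insert ya at [8, 9, 13, 26] -> counters=[0,1,0,4,0,0,0,0,2,1,1,1,1,1,1,2,0,1,1,2,2,3,1,1,1,2,2,1]
Step 9: insert j at [15, 20, 21, 24] -> counters=[0,1,0,4,0,0,0,0,2,1,1,1,1,1,1,3,0,1,1,2,3,4,1,1,2,2,2,1]
Final counters=[0,1,0,4,0,0,0,0,2,1,1,1,1,1,1,3,0,1,1,2,3,4,1,1,2,2,2,1] -> counters[23]=1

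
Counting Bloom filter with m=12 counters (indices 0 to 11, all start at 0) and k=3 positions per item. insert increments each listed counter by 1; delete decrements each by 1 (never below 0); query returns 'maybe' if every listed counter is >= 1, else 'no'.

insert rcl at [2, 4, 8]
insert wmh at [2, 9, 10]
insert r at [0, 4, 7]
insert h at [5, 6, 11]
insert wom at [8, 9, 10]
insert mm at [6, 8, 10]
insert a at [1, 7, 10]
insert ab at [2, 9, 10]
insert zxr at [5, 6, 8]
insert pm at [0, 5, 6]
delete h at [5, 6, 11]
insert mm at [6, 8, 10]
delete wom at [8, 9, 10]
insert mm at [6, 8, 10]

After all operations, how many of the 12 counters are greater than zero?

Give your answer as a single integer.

Step 1: insert rcl at [2, 4, 8] -> counters=[0,0,1,0,1,0,0,0,1,0,0,0]
Step 2: insert wmh at [2, 9, 10] -> counters=[0,0,2,0,1,0,0,0,1,1,1,0]
Step 3: insert r at [0, 4, 7] -> counters=[1,0,2,0,2,0,0,1,1,1,1,0]
Step 4: insert h at [5, 6, 11] -> counters=[1,0,2,0,2,1,1,1,1,1,1,1]
Step 5: insert wom at [8, 9, 10] -> counters=[1,0,2,0,2,1,1,1,2,2,2,1]
Step 6: insert mm at [6, 8, 10] -> counters=[1,0,2,0,2,1,2,1,3,2,3,1]
Step 7: insert a at [1, 7, 10] -> counters=[1,1,2,0,2,1,2,2,3,2,4,1]
Step 8: insert ab at [2, 9, 10] -> counters=[1,1,3,0,2,1,2,2,3,3,5,1]
Step 9: insert zxr at [5, 6, 8] -> counters=[1,1,3,0,2,2,3,2,4,3,5,1]
Step 10: insert pm at [0, 5, 6] -> counters=[2,1,3,0,2,3,4,2,4,3,5,1]
Step 11: delete h at [5, 6, 11] -> counters=[2,1,3,0,2,2,3,2,4,3,5,0]
Step 12: insert mm at [6, 8, 10] -> counters=[2,1,3,0,2,2,4,2,5,3,6,0]
Step 13: delete wom at [8, 9, 10] -> counters=[2,1,3,0,2,2,4,2,4,2,5,0]
Step 14: insert mm at [6, 8, 10] -> counters=[2,1,3,0,2,2,5,2,5,2,6,0]
Final counters=[2,1,3,0,2,2,5,2,5,2,6,0] -> 10 nonzero

Answer: 10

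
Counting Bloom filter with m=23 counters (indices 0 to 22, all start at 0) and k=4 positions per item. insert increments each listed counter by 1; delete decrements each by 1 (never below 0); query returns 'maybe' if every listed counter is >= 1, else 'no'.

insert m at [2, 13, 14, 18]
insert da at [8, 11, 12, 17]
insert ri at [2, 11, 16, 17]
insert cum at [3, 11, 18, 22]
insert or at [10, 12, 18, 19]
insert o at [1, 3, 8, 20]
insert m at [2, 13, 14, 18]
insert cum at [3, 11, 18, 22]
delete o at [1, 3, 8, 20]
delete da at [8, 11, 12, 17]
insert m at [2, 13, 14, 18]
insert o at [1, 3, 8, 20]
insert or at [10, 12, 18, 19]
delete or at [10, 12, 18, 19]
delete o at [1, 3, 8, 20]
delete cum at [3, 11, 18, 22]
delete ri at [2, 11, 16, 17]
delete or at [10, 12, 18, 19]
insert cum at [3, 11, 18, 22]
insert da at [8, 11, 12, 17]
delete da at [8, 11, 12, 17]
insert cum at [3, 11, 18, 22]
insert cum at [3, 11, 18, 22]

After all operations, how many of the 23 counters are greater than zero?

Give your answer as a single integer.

Step 1: insert m at [2, 13, 14, 18] -> counters=[0,0,1,0,0,0,0,0,0,0,0,0,0,1,1,0,0,0,1,0,0,0,0]
Step 2: insert da at [8, 11, 12, 17] -> counters=[0,0,1,0,0,0,0,0,1,0,0,1,1,1,1,0,0,1,1,0,0,0,0]
Step 3: insert ri at [2, 11, 16, 17] -> counters=[0,0,2,0,0,0,0,0,1,0,0,2,1,1,1,0,1,2,1,0,0,0,0]
Step 4: insert cum at [3, 11, 18, 22] -> counters=[0,0,2,1,0,0,0,0,1,0,0,3,1,1,1,0,1,2,2,0,0,0,1]
Step 5: insert or at [10, 12, 18, 19] -> counters=[0,0,2,1,0,0,0,0,1,0,1,3,2,1,1,0,1,2,3,1,0,0,1]
Step 6: insert o at [1, 3, 8, 20] -> counters=[0,1,2,2,0,0,0,0,2,0,1,3,2,1,1,0,1,2,3,1,1,0,1]
Step 7: insert m at [2, 13, 14, 18] -> counters=[0,1,3,2,0,0,0,0,2,0,1,3,2,2,2,0,1,2,4,1,1,0,1]
Step 8: insert cum at [3, 11, 18, 22] -> counters=[0,1,3,3,0,0,0,0,2,0,1,4,2,2,2,0,1,2,5,1,1,0,2]
Step 9: delete o at [1, 3, 8, 20] -> counters=[0,0,3,2,0,0,0,0,1,0,1,4,2,2,2,0,1,2,5,1,0,0,2]
Step 10: delete da at [8, 11, 12, 17] -> counters=[0,0,3,2,0,0,0,0,0,0,1,3,1,2,2,0,1,1,5,1,0,0,2]
Step 11: insert m at [2, 13, 14, 18] -> counters=[0,0,4,2,0,0,0,0,0,0,1,3,1,3,3,0,1,1,6,1,0,0,2]
Step 12: insert o at [1, 3, 8, 20] -> counters=[0,1,4,3,0,0,0,0,1,0,1,3,1,3,3,0,1,1,6,1,1,0,2]
Step 13: insert or at [10, 12, 18, 19] -> counters=[0,1,4,3,0,0,0,0,1,0,2,3,2,3,3,0,1,1,7,2,1,0,2]
Step 14: delete or at [10, 12, 18, 19] -> counters=[0,1,4,3,0,0,0,0,1,0,1,3,1,3,3,0,1,1,6,1,1,0,2]
Step 15: delete o at [1, 3, 8, 20] -> counters=[0,0,4,2,0,0,0,0,0,0,1,3,1,3,3,0,1,1,6,1,0,0,2]
Step 16: delete cum at [3, 11, 18, 22] -> counters=[0,0,4,1,0,0,0,0,0,0,1,2,1,3,3,0,1,1,5,1,0,0,1]
Step 17: delete ri at [2, 11, 16, 17] -> counters=[0,0,3,1,0,0,0,0,0,0,1,1,1,3,3,0,0,0,5,1,0,0,1]
Step 18: delete or at [10, 12, 18, 19] -> counters=[0,0,3,1,0,0,0,0,0,0,0,1,0,3,3,0,0,0,4,0,0,0,1]
Step 19: insert cum at [3, 11, 18, 22] -> counters=[0,0,3,2,0,0,0,0,0,0,0,2,0,3,3,0,0,0,5,0,0,0,2]
Step 20: insert da at [8, 11, 12, 17] -> counters=[0,0,3,2,0,0,0,0,1,0,0,3,1,3,3,0,0,1,5,0,0,0,2]
Step 21: delete da at [8, 11, 12, 17] -> counters=[0,0,3,2,0,0,0,0,0,0,0,2,0,3,3,0,0,0,5,0,0,0,2]
Step 22: insert cum at [3, 11, 18, 22] -> counters=[0,0,3,3,0,0,0,0,0,0,0,3,0,3,3,0,0,0,6,0,0,0,3]
Step 23: insert cum at [3, 11, 18, 22] -> counters=[0,0,3,4,0,0,0,0,0,0,0,4,0,3,3,0,0,0,7,0,0,0,4]
Final counters=[0,0,3,4,0,0,0,0,0,0,0,4,0,3,3,0,0,0,7,0,0,0,4] -> 7 nonzero

Answer: 7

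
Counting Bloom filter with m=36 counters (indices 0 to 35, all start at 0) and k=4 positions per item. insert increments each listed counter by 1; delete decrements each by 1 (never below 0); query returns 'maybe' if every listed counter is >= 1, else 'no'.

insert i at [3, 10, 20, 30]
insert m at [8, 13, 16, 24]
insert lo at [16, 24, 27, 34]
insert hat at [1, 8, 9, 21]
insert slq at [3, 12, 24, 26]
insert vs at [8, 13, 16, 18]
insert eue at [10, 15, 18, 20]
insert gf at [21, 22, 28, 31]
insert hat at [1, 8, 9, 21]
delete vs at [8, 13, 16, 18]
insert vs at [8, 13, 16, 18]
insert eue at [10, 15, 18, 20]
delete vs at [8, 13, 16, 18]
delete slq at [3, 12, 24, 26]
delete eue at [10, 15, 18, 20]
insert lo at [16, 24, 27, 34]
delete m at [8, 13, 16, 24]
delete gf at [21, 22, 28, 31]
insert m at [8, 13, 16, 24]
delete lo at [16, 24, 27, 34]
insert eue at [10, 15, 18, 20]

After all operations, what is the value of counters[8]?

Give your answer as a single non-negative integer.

Answer: 3

Derivation:
Step 1: insert i at [3, 10, 20, 30] -> counters=[0,0,0,1,0,0,0,0,0,0,1,0,0,0,0,0,0,0,0,0,1,0,0,0,0,0,0,0,0,0,1,0,0,0,0,0]
Step 2: insert m at [8, 13, 16, 24] -> counters=[0,0,0,1,0,0,0,0,1,0,1,0,0,1,0,0,1,0,0,0,1,0,0,0,1,0,0,0,0,0,1,0,0,0,0,0]
Step 3: insert lo at [16, 24, 27, 34] -> counters=[0,0,0,1,0,0,0,0,1,0,1,0,0,1,0,0,2,0,0,0,1,0,0,0,2,0,0,1,0,0,1,0,0,0,1,0]
Step 4: insert hat at [1, 8, 9, 21] -> counters=[0,1,0,1,0,0,0,0,2,1,1,0,0,1,0,0,2,0,0,0,1,1,0,0,2,0,0,1,0,0,1,0,0,0,1,0]
Step 5: insert slq at [3, 12, 24, 26] -> counters=[0,1,0,2,0,0,0,0,2,1,1,0,1,1,0,0,2,0,0,0,1,1,0,0,3,0,1,1,0,0,1,0,0,0,1,0]
Step 6: insert vs at [8, 13, 16, 18] -> counters=[0,1,0,2,0,0,0,0,3,1,1,0,1,2,0,0,3,0,1,0,1,1,0,0,3,0,1,1,0,0,1,0,0,0,1,0]
Step 7: insert eue at [10, 15, 18, 20] -> counters=[0,1,0,2,0,0,0,0,3,1,2,0,1,2,0,1,3,0,2,0,2,1,0,0,3,0,1,1,0,0,1,0,0,0,1,0]
Step 8: insert gf at [21, 22, 28, 31] -> counters=[0,1,0,2,0,0,0,0,3,1,2,0,1,2,0,1,3,0,2,0,2,2,1,0,3,0,1,1,1,0,1,1,0,0,1,0]
Step 9: insert hat at [1, 8, 9, 21] -> counters=[0,2,0,2,0,0,0,0,4,2,2,0,1,2,0,1,3,0,2,0,2,3,1,0,3,0,1,1,1,0,1,1,0,0,1,0]
Step 10: delete vs at [8, 13, 16, 18] -> counters=[0,2,0,2,0,0,0,0,3,2,2,0,1,1,0,1,2,0,1,0,2,3,1,0,3,0,1,1,1,0,1,1,0,0,1,0]
Step 11: insert vs at [8, 13, 16, 18] -> counters=[0,2,0,2,0,0,0,0,4,2,2,0,1,2,0,1,3,0,2,0,2,3,1,0,3,0,1,1,1,0,1,1,0,0,1,0]
Step 12: insert eue at [10, 15, 18, 20] -> counters=[0,2,0,2,0,0,0,0,4,2,3,0,1,2,0,2,3,0,3,0,3,3,1,0,3,0,1,1,1,0,1,1,0,0,1,0]
Step 13: delete vs at [8, 13, 16, 18] -> counters=[0,2,0,2,0,0,0,0,3,2,3,0,1,1,0,2,2,0,2,0,3,3,1,0,3,0,1,1,1,0,1,1,0,0,1,0]
Step 14: delete slq at [3, 12, 24, 26] -> counters=[0,2,0,1,0,0,0,0,3,2,3,0,0,1,0,2,2,0,2,0,3,3,1,0,2,0,0,1,1,0,1,1,0,0,1,0]
Step 15: delete eue at [10, 15, 18, 20] -> counters=[0,2,0,1,0,0,0,0,3,2,2,0,0,1,0,1,2,0,1,0,2,3,1,0,2,0,0,1,1,0,1,1,0,0,1,0]
Step 16: insert lo at [16, 24, 27, 34] -> counters=[0,2,0,1,0,0,0,0,3,2,2,0,0,1,0,1,3,0,1,0,2,3,1,0,3,0,0,2,1,0,1,1,0,0,2,0]
Step 17: delete m at [8, 13, 16, 24] -> counters=[0,2,0,1,0,0,0,0,2,2,2,0,0,0,0,1,2,0,1,0,2,3,1,0,2,0,0,2,1,0,1,1,0,0,2,0]
Step 18: delete gf at [21, 22, 28, 31] -> counters=[0,2,0,1,0,0,0,0,2,2,2,0,0,0,0,1,2,0,1,0,2,2,0,0,2,0,0,2,0,0,1,0,0,0,2,0]
Step 19: insert m at [8, 13, 16, 24] -> counters=[0,2,0,1,0,0,0,0,3,2,2,0,0,1,0,1,3,0,1,0,2,2,0,0,3,0,0,2,0,0,1,0,0,0,2,0]
Step 20: delete lo at [16, 24, 27, 34] -> counters=[0,2,0,1,0,0,0,0,3,2,2,0,0,1,0,1,2,0,1,0,2,2,0,0,2,0,0,1,0,0,1,0,0,0,1,0]
Step 21: insert eue at [10, 15, 18, 20] -> counters=[0,2,0,1,0,0,0,0,3,2,3,0,0,1,0,2,2,0,2,0,3,2,0,0,2,0,0,1,0,0,1,0,0,0,1,0]
Final counters=[0,2,0,1,0,0,0,0,3,2,3,0,0,1,0,2,2,0,2,0,3,2,0,0,2,0,0,1,0,0,1,0,0,0,1,0] -> counters[8]=3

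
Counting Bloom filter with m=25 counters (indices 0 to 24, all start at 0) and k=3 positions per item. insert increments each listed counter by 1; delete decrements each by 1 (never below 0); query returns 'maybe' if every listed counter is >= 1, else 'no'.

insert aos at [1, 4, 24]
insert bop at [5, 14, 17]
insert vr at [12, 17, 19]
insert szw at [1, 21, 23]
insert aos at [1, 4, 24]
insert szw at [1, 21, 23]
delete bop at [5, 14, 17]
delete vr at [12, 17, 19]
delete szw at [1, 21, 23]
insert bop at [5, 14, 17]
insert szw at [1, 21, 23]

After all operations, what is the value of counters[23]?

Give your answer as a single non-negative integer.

Answer: 2

Derivation:
Step 1: insert aos at [1, 4, 24] -> counters=[0,1,0,0,1,0,0,0,0,0,0,0,0,0,0,0,0,0,0,0,0,0,0,0,1]
Step 2: insert bop at [5, 14, 17] -> counters=[0,1,0,0,1,1,0,0,0,0,0,0,0,0,1,0,0,1,0,0,0,0,0,0,1]
Step 3: insert vr at [12, 17, 19] -> counters=[0,1,0,0,1,1,0,0,0,0,0,0,1,0,1,0,0,2,0,1,0,0,0,0,1]
Step 4: insert szw at [1, 21, 23] -> counters=[0,2,0,0,1,1,0,0,0,0,0,0,1,0,1,0,0,2,0,1,0,1,0,1,1]
Step 5: insert aos at [1, 4, 24] -> counters=[0,3,0,0,2,1,0,0,0,0,0,0,1,0,1,0,0,2,0,1,0,1,0,1,2]
Step 6: insert szw at [1, 21, 23] -> counters=[0,4,0,0,2,1,0,0,0,0,0,0,1,0,1,0,0,2,0,1,0,2,0,2,2]
Step 7: delete bop at [5, 14, 17] -> counters=[0,4,0,0,2,0,0,0,0,0,0,0,1,0,0,0,0,1,0,1,0,2,0,2,2]
Step 8: delete vr at [12, 17, 19] -> counters=[0,4,0,0,2,0,0,0,0,0,0,0,0,0,0,0,0,0,0,0,0,2,0,2,2]
Step 9: delete szw at [1, 21, 23] -> counters=[0,3,0,0,2,0,0,0,0,0,0,0,0,0,0,0,0,0,0,0,0,1,0,1,2]
Step 10: insert bop at [5, 14, 17] -> counters=[0,3,0,0,2,1,0,0,0,0,0,0,0,0,1,0,0,1,0,0,0,1,0,1,2]
Step 11: insert szw at [1, 21, 23] -> counters=[0,4,0,0,2,1,0,0,0,0,0,0,0,0,1,0,0,1,0,0,0,2,0,2,2]
Final counters=[0,4,0,0,2,1,0,0,0,0,0,0,0,0,1,0,0,1,0,0,0,2,0,2,2] -> counters[23]=2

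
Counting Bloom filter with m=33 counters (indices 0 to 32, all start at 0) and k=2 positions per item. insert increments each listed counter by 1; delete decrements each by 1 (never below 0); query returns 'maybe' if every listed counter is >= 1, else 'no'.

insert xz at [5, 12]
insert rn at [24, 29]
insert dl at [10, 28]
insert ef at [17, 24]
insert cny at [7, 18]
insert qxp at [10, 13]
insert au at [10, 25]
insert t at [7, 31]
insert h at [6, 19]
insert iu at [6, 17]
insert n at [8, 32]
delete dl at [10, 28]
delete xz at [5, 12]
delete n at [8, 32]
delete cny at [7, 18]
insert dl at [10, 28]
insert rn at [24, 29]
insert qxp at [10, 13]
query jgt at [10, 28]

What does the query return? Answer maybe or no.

Step 1: insert xz at [5, 12] -> counters=[0,0,0,0,0,1,0,0,0,0,0,0,1,0,0,0,0,0,0,0,0,0,0,0,0,0,0,0,0,0,0,0,0]
Step 2: insert rn at [24, 29] -> counters=[0,0,0,0,0,1,0,0,0,0,0,0,1,0,0,0,0,0,0,0,0,0,0,0,1,0,0,0,0,1,0,0,0]
Step 3: insert dl at [10, 28] -> counters=[0,0,0,0,0,1,0,0,0,0,1,0,1,0,0,0,0,0,0,0,0,0,0,0,1,0,0,0,1,1,0,0,0]
Step 4: insert ef at [17, 24] -> counters=[0,0,0,0,0,1,0,0,0,0,1,0,1,0,0,0,0,1,0,0,0,0,0,0,2,0,0,0,1,1,0,0,0]
Step 5: insert cny at [7, 18] -> counters=[0,0,0,0,0,1,0,1,0,0,1,0,1,0,0,0,0,1,1,0,0,0,0,0,2,0,0,0,1,1,0,0,0]
Step 6: insert qxp at [10, 13] -> counters=[0,0,0,0,0,1,0,1,0,0,2,0,1,1,0,0,0,1,1,0,0,0,0,0,2,0,0,0,1,1,0,0,0]
Step 7: insert au at [10, 25] -> counters=[0,0,0,0,0,1,0,1,0,0,3,0,1,1,0,0,0,1,1,0,0,0,0,0,2,1,0,0,1,1,0,0,0]
Step 8: insert t at [7, 31] -> counters=[0,0,0,0,0,1,0,2,0,0,3,0,1,1,0,0,0,1,1,0,0,0,0,0,2,1,0,0,1,1,0,1,0]
Step 9: insert h at [6, 19] -> counters=[0,0,0,0,0,1,1,2,0,0,3,0,1,1,0,0,0,1,1,1,0,0,0,0,2,1,0,0,1,1,0,1,0]
Step 10: insert iu at [6, 17] -> counters=[0,0,0,0,0,1,2,2,0,0,3,0,1,1,0,0,0,2,1,1,0,0,0,0,2,1,0,0,1,1,0,1,0]
Step 11: insert n at [8, 32] -> counters=[0,0,0,0,0,1,2,2,1,0,3,0,1,1,0,0,0,2,1,1,0,0,0,0,2,1,0,0,1,1,0,1,1]
Step 12: delete dl at [10, 28] -> counters=[0,0,0,0,0,1,2,2,1,0,2,0,1,1,0,0,0,2,1,1,0,0,0,0,2,1,0,0,0,1,0,1,1]
Step 13: delete xz at [5, 12] -> counters=[0,0,0,0,0,0,2,2,1,0,2,0,0,1,0,0,0,2,1,1,0,0,0,0,2,1,0,0,0,1,0,1,1]
Step 14: delete n at [8, 32] -> counters=[0,0,0,0,0,0,2,2,0,0,2,0,0,1,0,0,0,2,1,1,0,0,0,0,2,1,0,0,0,1,0,1,0]
Step 15: delete cny at [7, 18] -> counters=[0,0,0,0,0,0,2,1,0,0,2,0,0,1,0,0,0,2,0,1,0,0,0,0,2,1,0,0,0,1,0,1,0]
Step 16: insert dl at [10, 28] -> counters=[0,0,0,0,0,0,2,1,0,0,3,0,0,1,0,0,0,2,0,1,0,0,0,0,2,1,0,0,1,1,0,1,0]
Step 17: insert rn at [24, 29] -> counters=[0,0,0,0,0,0,2,1,0,0,3,0,0,1,0,0,0,2,0,1,0,0,0,0,3,1,0,0,1,2,0,1,0]
Step 18: insert qxp at [10, 13] -> counters=[0,0,0,0,0,0,2,1,0,0,4,0,0,2,0,0,0,2,0,1,0,0,0,0,3,1,0,0,1,2,0,1,0]
Query jgt: check counters[10]=4 counters[28]=1 -> maybe

Answer: maybe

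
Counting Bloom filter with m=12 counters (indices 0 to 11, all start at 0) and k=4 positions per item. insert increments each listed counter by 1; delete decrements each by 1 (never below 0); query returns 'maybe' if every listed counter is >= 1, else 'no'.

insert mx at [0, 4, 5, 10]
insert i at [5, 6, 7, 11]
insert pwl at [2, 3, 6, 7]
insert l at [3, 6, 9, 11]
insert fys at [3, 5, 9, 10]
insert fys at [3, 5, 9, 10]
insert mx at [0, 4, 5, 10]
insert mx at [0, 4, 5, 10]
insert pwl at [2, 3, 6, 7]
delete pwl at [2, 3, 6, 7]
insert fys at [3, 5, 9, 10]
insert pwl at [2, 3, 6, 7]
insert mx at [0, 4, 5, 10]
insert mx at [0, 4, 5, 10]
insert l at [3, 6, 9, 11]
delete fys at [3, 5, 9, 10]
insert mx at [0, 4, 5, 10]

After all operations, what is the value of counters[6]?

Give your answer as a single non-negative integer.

Step 1: insert mx at [0, 4, 5, 10] -> counters=[1,0,0,0,1,1,0,0,0,0,1,0]
Step 2: insert i at [5, 6, 7, 11] -> counters=[1,0,0,0,1,2,1,1,0,0,1,1]
Step 3: insert pwl at [2, 3, 6, 7] -> counters=[1,0,1,1,1,2,2,2,0,0,1,1]
Step 4: insert l at [3, 6, 9, 11] -> counters=[1,0,1,2,1,2,3,2,0,1,1,2]
Step 5: insert fys at [3, 5, 9, 10] -> counters=[1,0,1,3,1,3,3,2,0,2,2,2]
Step 6: insert fys at [3, 5, 9, 10] -> counters=[1,0,1,4,1,4,3,2,0,3,3,2]
Step 7: insert mx at [0, 4, 5, 10] -> counters=[2,0,1,4,2,5,3,2,0,3,4,2]
Step 8: insert mx at [0, 4, 5, 10] -> counters=[3,0,1,4,3,6,3,2,0,3,5,2]
Step 9: insert pwl at [2, 3, 6, 7] -> counters=[3,0,2,5,3,6,4,3,0,3,5,2]
Step 10: delete pwl at [2, 3, 6, 7] -> counters=[3,0,1,4,3,6,3,2,0,3,5,2]
Step 11: insert fys at [3, 5, 9, 10] -> counters=[3,0,1,5,3,7,3,2,0,4,6,2]
Step 12: insert pwl at [2, 3, 6, 7] -> counters=[3,0,2,6,3,7,4,3,0,4,6,2]
Step 13: insert mx at [0, 4, 5, 10] -> counters=[4,0,2,6,4,8,4,3,0,4,7,2]
Step 14: insert mx at [0, 4, 5, 10] -> counters=[5,0,2,6,5,9,4,3,0,4,8,2]
Step 15: insert l at [3, 6, 9, 11] -> counters=[5,0,2,7,5,9,5,3,0,5,8,3]
Step 16: delete fys at [3, 5, 9, 10] -> counters=[5,0,2,6,5,8,5,3,0,4,7,3]
Step 17: insert mx at [0, 4, 5, 10] -> counters=[6,0,2,6,6,9,5,3,0,4,8,3]
Final counters=[6,0,2,6,6,9,5,3,0,4,8,3] -> counters[6]=5

Answer: 5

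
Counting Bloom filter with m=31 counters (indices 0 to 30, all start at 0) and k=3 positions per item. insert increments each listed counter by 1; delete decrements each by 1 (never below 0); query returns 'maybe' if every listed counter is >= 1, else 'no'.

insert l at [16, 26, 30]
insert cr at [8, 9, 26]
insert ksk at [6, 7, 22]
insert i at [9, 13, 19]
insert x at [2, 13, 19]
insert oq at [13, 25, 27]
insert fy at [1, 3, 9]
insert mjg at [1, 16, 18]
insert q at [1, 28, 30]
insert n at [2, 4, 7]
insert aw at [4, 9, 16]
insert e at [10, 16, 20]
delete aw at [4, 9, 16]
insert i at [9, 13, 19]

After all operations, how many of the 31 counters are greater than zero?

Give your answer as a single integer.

Answer: 20

Derivation:
Step 1: insert l at [16, 26, 30] -> counters=[0,0,0,0,0,0,0,0,0,0,0,0,0,0,0,0,1,0,0,0,0,0,0,0,0,0,1,0,0,0,1]
Step 2: insert cr at [8, 9, 26] -> counters=[0,0,0,0,0,0,0,0,1,1,0,0,0,0,0,0,1,0,0,0,0,0,0,0,0,0,2,0,0,0,1]
Step 3: insert ksk at [6, 7, 22] -> counters=[0,0,0,0,0,0,1,1,1,1,0,0,0,0,0,0,1,0,0,0,0,0,1,0,0,0,2,0,0,0,1]
Step 4: insert i at [9, 13, 19] -> counters=[0,0,0,0,0,0,1,1,1,2,0,0,0,1,0,0,1,0,0,1,0,0,1,0,0,0,2,0,0,0,1]
Step 5: insert x at [2, 13, 19] -> counters=[0,0,1,0,0,0,1,1,1,2,0,0,0,2,0,0,1,0,0,2,0,0,1,0,0,0,2,0,0,0,1]
Step 6: insert oq at [13, 25, 27] -> counters=[0,0,1,0,0,0,1,1,1,2,0,0,0,3,0,0,1,0,0,2,0,0,1,0,0,1,2,1,0,0,1]
Step 7: insert fy at [1, 3, 9] -> counters=[0,1,1,1,0,0,1,1,1,3,0,0,0,3,0,0,1,0,0,2,0,0,1,0,0,1,2,1,0,0,1]
Step 8: insert mjg at [1, 16, 18] -> counters=[0,2,1,1,0,0,1,1,1,3,0,0,0,3,0,0,2,0,1,2,0,0,1,0,0,1,2,1,0,0,1]
Step 9: insert q at [1, 28, 30] -> counters=[0,3,1,1,0,0,1,1,1,3,0,0,0,3,0,0,2,0,1,2,0,0,1,0,0,1,2,1,1,0,2]
Step 10: insert n at [2, 4, 7] -> counters=[0,3,2,1,1,0,1,2,1,3,0,0,0,3,0,0,2,0,1,2,0,0,1,0,0,1,2,1,1,0,2]
Step 11: insert aw at [4, 9, 16] -> counters=[0,3,2,1,2,0,1,2,1,4,0,0,0,3,0,0,3,0,1,2,0,0,1,0,0,1,2,1,1,0,2]
Step 12: insert e at [10, 16, 20] -> counters=[0,3,2,1,2,0,1,2,1,4,1,0,0,3,0,0,4,0,1,2,1,0,1,0,0,1,2,1,1,0,2]
Step 13: delete aw at [4, 9, 16] -> counters=[0,3,2,1,1,0,1,2,1,3,1,0,0,3,0,0,3,0,1,2,1,0,1,0,0,1,2,1,1,0,2]
Step 14: insert i at [9, 13, 19] -> counters=[0,3,2,1,1,0,1,2,1,4,1,0,0,4,0,0,3,0,1,3,1,0,1,0,0,1,2,1,1,0,2]
Final counters=[0,3,2,1,1,0,1,2,1,4,1,0,0,4,0,0,3,0,1,3,1,0,1,0,0,1,2,1,1,0,2] -> 20 nonzero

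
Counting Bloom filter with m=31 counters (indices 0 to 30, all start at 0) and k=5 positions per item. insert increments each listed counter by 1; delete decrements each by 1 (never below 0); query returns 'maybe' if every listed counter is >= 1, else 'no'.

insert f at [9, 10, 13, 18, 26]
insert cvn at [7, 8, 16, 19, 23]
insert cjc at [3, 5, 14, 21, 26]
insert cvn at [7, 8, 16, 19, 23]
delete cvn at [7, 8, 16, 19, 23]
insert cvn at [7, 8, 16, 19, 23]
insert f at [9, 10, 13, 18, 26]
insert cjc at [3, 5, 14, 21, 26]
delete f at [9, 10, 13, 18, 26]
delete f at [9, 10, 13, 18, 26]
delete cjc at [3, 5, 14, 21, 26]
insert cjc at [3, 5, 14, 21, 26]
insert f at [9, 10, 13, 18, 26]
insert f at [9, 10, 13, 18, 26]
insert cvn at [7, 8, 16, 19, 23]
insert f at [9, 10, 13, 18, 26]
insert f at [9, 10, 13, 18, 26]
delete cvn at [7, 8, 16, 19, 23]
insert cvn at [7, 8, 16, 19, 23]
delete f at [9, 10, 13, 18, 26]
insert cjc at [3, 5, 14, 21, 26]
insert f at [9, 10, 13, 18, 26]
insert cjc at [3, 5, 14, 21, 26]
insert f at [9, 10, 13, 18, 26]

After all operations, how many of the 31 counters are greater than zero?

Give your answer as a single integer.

Step 1: insert f at [9, 10, 13, 18, 26] -> counters=[0,0,0,0,0,0,0,0,0,1,1,0,0,1,0,0,0,0,1,0,0,0,0,0,0,0,1,0,0,0,0]
Step 2: insert cvn at [7, 8, 16, 19, 23] -> counters=[0,0,0,0,0,0,0,1,1,1,1,0,0,1,0,0,1,0,1,1,0,0,0,1,0,0,1,0,0,0,0]
Step 3: insert cjc at [3, 5, 14, 21, 26] -> counters=[0,0,0,1,0,1,0,1,1,1,1,0,0,1,1,0,1,0,1,1,0,1,0,1,0,0,2,0,0,0,0]
Step 4: insert cvn at [7, 8, 16, 19, 23] -> counters=[0,0,0,1,0,1,0,2,2,1,1,0,0,1,1,0,2,0,1,2,0,1,0,2,0,0,2,0,0,0,0]
Step 5: delete cvn at [7, 8, 16, 19, 23] -> counters=[0,0,0,1,0,1,0,1,1,1,1,0,0,1,1,0,1,0,1,1,0,1,0,1,0,0,2,0,0,0,0]
Step 6: insert cvn at [7, 8, 16, 19, 23] -> counters=[0,0,0,1,0,1,0,2,2,1,1,0,0,1,1,0,2,0,1,2,0,1,0,2,0,0,2,0,0,0,0]
Step 7: insert f at [9, 10, 13, 18, 26] -> counters=[0,0,0,1,0,1,0,2,2,2,2,0,0,2,1,0,2,0,2,2,0,1,0,2,0,0,3,0,0,0,0]
Step 8: insert cjc at [3, 5, 14, 21, 26] -> counters=[0,0,0,2,0,2,0,2,2,2,2,0,0,2,2,0,2,0,2,2,0,2,0,2,0,0,4,0,0,0,0]
Step 9: delete f at [9, 10, 13, 18, 26] -> counters=[0,0,0,2,0,2,0,2,2,1,1,0,0,1,2,0,2,0,1,2,0,2,0,2,0,0,3,0,0,0,0]
Step 10: delete f at [9, 10, 13, 18, 26] -> counters=[0,0,0,2,0,2,0,2,2,0,0,0,0,0,2,0,2,0,0,2,0,2,0,2,0,0,2,0,0,0,0]
Step 11: delete cjc at [3, 5, 14, 21, 26] -> counters=[0,0,0,1,0,1,0,2,2,0,0,0,0,0,1,0,2,0,0,2,0,1,0,2,0,0,1,0,0,0,0]
Step 12: insert cjc at [3, 5, 14, 21, 26] -> counters=[0,0,0,2,0,2,0,2,2,0,0,0,0,0,2,0,2,0,0,2,0,2,0,2,0,0,2,0,0,0,0]
Step 13: insert f at [9, 10, 13, 18, 26] -> counters=[0,0,0,2,0,2,0,2,2,1,1,0,0,1,2,0,2,0,1,2,0,2,0,2,0,0,3,0,0,0,0]
Step 14: insert f at [9, 10, 13, 18, 26] -> counters=[0,0,0,2,0,2,0,2,2,2,2,0,0,2,2,0,2,0,2,2,0,2,0,2,0,0,4,0,0,0,0]
Step 15: insert cvn at [7, 8, 16, 19, 23] -> counters=[0,0,0,2,0,2,0,3,3,2,2,0,0,2,2,0,3,0,2,3,0,2,0,3,0,0,4,0,0,0,0]
Step 16: insert f at [9, 10, 13, 18, 26] -> counters=[0,0,0,2,0,2,0,3,3,3,3,0,0,3,2,0,3,0,3,3,0,2,0,3,0,0,5,0,0,0,0]
Step 17: insert f at [9, 10, 13, 18, 26] -> counters=[0,0,0,2,0,2,0,3,3,4,4,0,0,4,2,0,3,0,4,3,0,2,0,3,0,0,6,0,0,0,0]
Step 18: delete cvn at [7, 8, 16, 19, 23] -> counters=[0,0,0,2,0,2,0,2,2,4,4,0,0,4,2,0,2,0,4,2,0,2,0,2,0,0,6,0,0,0,0]
Step 19: insert cvn at [7, 8, 16, 19, 23] -> counters=[0,0,0,2,0,2,0,3,3,4,4,0,0,4,2,0,3,0,4,3,0,2,0,3,0,0,6,0,0,0,0]
Step 20: delete f at [9, 10, 13, 18, 26] -> counters=[0,0,0,2,0,2,0,3,3,3,3,0,0,3,2,0,3,0,3,3,0,2,0,3,0,0,5,0,0,0,0]
Step 21: insert cjc at [3, 5, 14, 21, 26] -> counters=[0,0,0,3,0,3,0,3,3,3,3,0,0,3,3,0,3,0,3,3,0,3,0,3,0,0,6,0,0,0,0]
Step 22: insert f at [9, 10, 13, 18, 26] -> counters=[0,0,0,3,0,3,0,3,3,4,4,0,0,4,3,0,3,0,4,3,0,3,0,3,0,0,7,0,0,0,0]
Step 23: insert cjc at [3, 5, 14, 21, 26] -> counters=[0,0,0,4,0,4,0,3,3,4,4,0,0,4,4,0,3,0,4,3,0,4,0,3,0,0,8,0,0,0,0]
Step 24: insert f at [9, 10, 13, 18, 26] -> counters=[0,0,0,4,0,4,0,3,3,5,5,0,0,5,4,0,3,0,5,3,0,4,0,3,0,0,9,0,0,0,0]
Final counters=[0,0,0,4,0,4,0,3,3,5,5,0,0,5,4,0,3,0,5,3,0,4,0,3,0,0,9,0,0,0,0] -> 14 nonzero

Answer: 14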